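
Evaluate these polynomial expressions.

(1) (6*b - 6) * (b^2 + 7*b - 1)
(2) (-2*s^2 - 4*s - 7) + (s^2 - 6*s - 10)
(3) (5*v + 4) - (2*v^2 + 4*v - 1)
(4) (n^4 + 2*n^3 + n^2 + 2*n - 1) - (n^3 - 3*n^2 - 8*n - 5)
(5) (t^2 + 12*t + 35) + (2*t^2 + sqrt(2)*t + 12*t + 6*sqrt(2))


(1) = 6*b^3 + 36*b^2 - 48*b + 6
(2) = -s^2 - 10*s - 17
(3) = -2*v^2 + v + 5
(4) = n^4 + n^3 + 4*n^2 + 10*n + 4
(5) = 3*t^2 + sqrt(2)*t + 24*t + 6*sqrt(2) + 35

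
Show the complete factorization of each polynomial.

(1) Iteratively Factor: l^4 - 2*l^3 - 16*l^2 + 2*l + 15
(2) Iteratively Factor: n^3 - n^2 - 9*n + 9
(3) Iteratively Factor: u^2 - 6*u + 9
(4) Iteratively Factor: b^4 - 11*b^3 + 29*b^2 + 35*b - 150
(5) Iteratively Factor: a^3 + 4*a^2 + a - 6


(1) = (l - 5)*(l^3 + 3*l^2 - l - 3) = (l - 5)*(l + 3)*(l^2 - 1) = (l - 5)*(l + 1)*(l + 3)*(l - 1)
(2) = (n - 1)*(n^2 - 9) = (n - 3)*(n - 1)*(n + 3)
(3) = (u - 3)*(u - 3)
(4) = (b + 2)*(b^3 - 13*b^2 + 55*b - 75) = (b - 5)*(b + 2)*(b^2 - 8*b + 15) = (b - 5)*(b - 3)*(b + 2)*(b - 5)
(5) = (a + 2)*(a^2 + 2*a - 3) = (a - 1)*(a + 2)*(a + 3)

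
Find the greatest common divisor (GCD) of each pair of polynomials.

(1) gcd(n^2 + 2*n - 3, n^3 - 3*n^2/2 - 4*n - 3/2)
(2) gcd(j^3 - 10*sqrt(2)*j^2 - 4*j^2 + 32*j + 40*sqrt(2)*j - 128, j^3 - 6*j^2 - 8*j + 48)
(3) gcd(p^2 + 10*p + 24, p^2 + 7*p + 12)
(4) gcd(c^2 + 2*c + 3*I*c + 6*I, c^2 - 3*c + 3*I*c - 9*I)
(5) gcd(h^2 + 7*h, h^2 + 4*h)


(1) = gcd((n - 1)*(n + 3), (n - 3)*(n + 1/2)*(n + 1)) = 1
(2) = gcd((j - 4)*(j - 8*sqrt(2))*(j - 2*sqrt(2)), (j - 6)*(j - 2*sqrt(2))*(j + 2*sqrt(2))) = j - 2*sqrt(2)
(3) = gcd((p + 4)*(p + 6), (p + 3)*(p + 4)) = p + 4
(4) = c + 3*I
(5) = h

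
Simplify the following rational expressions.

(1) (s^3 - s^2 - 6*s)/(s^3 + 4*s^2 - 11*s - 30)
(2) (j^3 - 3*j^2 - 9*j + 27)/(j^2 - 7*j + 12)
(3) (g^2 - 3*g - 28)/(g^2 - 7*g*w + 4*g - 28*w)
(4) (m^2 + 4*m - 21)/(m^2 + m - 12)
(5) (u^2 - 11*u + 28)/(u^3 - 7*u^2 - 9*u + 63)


(1) = s/(s + 5)
(2) = (j^2 - 9)/(j - 4)
(3) = (7 - g)/(-g + 7*w)
(4) = (m + 7)/(m + 4)
(5) = (u - 4)/(u^2 - 9)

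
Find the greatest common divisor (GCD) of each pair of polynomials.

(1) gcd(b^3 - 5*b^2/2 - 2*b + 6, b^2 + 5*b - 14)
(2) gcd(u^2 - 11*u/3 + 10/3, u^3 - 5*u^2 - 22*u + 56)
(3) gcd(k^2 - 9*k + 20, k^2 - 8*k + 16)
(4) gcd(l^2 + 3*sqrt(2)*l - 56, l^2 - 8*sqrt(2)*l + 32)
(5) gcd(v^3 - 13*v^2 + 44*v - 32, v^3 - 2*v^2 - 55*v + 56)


(1) = gcd((b - 2)^2*(b + 3/2), (b - 2)*(b + 7)) = b - 2
(2) = u - 2
(3) = gcd((k - 5)*(k - 4), (k - 4)^2) = k - 4
(4) = gcd((l - 4*sqrt(2))*(l + 7*sqrt(2)), (l - 4*sqrt(2))^2) = l - 4*sqrt(2)
(5) = v^2 - 9*v + 8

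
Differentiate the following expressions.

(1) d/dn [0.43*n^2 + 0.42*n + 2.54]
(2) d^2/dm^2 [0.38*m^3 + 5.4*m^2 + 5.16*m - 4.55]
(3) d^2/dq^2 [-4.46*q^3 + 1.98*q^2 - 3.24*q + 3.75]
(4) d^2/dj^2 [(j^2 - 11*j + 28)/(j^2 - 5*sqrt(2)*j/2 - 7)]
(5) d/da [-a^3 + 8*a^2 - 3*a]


(1) = 0.86*n + 0.42
(2) = 2.28*m + 10.8
(3) = 3.96 - 26.76*q
(4) = 4*(-22*j^3 + 5*sqrt(2)*j^3 + 210*j^2 - 420*sqrt(2)*j - 462*j + 385*sqrt(2) + 1190)/(4*j^6 - 30*sqrt(2)*j^5 + 66*j^4 + 295*sqrt(2)*j^3 - 462*j^2 - 1470*sqrt(2)*j - 1372)
(5) = -3*a^2 + 16*a - 3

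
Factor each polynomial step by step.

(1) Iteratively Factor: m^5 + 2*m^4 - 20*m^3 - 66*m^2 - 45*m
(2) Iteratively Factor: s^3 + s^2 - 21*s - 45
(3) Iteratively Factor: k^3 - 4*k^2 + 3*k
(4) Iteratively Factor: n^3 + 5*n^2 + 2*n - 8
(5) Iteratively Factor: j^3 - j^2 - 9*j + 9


(1) = (m + 1)*(m^4 + m^3 - 21*m^2 - 45*m) = m*(m + 1)*(m^3 + m^2 - 21*m - 45) = m*(m + 1)*(m + 3)*(m^2 - 2*m - 15) = m*(m - 5)*(m + 1)*(m + 3)*(m + 3)
(2) = (s - 5)*(s^2 + 6*s + 9) = (s - 5)*(s + 3)*(s + 3)
(3) = (k - 1)*(k^2 - 3*k) = k*(k - 1)*(k - 3)
(4) = (n - 1)*(n^2 + 6*n + 8) = (n - 1)*(n + 4)*(n + 2)
(5) = (j - 3)*(j^2 + 2*j - 3) = (j - 3)*(j - 1)*(j + 3)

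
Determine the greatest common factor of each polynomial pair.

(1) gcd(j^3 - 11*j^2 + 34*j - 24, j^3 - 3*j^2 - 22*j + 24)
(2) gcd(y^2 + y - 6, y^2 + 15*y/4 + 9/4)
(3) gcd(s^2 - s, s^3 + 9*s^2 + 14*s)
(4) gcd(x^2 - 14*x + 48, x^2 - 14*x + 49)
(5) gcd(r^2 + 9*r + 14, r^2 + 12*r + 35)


(1) = gcd((j - 6)*(j - 4)*(j - 1), (j - 6)*(j - 1)*(j + 4)) = j^2 - 7*j + 6
(2) = y + 3
(3) = gcd(s*(s - 1), s*(s + 2)*(s + 7)) = s
(4) = gcd((x - 8)*(x - 6), (x - 7)^2) = 1
(5) = r + 7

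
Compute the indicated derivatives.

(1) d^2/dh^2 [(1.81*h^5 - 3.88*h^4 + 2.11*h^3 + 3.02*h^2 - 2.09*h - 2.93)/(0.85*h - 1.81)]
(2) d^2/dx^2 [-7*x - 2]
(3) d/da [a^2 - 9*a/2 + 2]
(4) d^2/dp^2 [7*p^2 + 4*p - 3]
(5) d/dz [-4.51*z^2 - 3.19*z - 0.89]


(1) = (15.6927*h^5 - 100.36035*h^4 + 217.15385*h^3 - 172.012626*h^2 + 41.475426*h + 9.122864)/(0.614125*h^3 - 3.923175*h^2 + 8.354055*h - 5.929741)
(2) = 0
(3) = 2*a - 9/2
(4) = 14
(5) = -9.02*z - 3.19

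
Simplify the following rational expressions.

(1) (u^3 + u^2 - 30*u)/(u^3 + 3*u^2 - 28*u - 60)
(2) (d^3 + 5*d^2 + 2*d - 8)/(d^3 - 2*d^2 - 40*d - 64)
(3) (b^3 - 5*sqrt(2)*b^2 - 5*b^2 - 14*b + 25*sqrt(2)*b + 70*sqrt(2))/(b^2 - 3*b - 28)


(1) = u/(u + 2)
(2) = (d - 1)/(d - 8)
(3) = (b^2 + b*(2 - 5*sqrt(2)) - 10*sqrt(2))/(b + 4)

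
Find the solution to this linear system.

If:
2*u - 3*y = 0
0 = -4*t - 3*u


Then:
t = -9*y/8
u = 3*y/2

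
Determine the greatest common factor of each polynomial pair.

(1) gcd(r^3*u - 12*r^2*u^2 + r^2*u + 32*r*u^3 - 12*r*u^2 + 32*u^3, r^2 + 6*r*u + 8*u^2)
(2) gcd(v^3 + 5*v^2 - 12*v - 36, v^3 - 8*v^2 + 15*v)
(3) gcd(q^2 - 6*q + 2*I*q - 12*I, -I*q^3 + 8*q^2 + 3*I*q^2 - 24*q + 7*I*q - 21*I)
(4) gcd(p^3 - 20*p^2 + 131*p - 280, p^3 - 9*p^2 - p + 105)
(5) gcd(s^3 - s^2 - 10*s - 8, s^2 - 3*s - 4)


(1) = gcd((r - 8*u)*(r - 4*u)*(r*u + u), (r + 2*u)*(r + 4*u)) = 1
(2) = gcd((v - 3)*(v + 2)*(v + 6), v*(v - 5)*(v - 3)) = v - 3
(3) = 1
(4) = p^2 - 12*p + 35
(5) = gcd((s - 4)*(s + 1)*(s + 2), (s - 4)*(s + 1)) = s^2 - 3*s - 4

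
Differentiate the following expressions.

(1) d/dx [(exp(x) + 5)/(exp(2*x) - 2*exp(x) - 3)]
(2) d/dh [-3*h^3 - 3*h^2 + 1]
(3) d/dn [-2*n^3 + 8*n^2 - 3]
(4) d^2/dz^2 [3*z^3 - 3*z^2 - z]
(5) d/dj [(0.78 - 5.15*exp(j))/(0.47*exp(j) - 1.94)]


(1) = (2*(1 - exp(x))*(exp(x) + 5) + exp(2*x) - 2*exp(x) - 3)*exp(x)/(-exp(2*x) + 2*exp(x) + 3)^2
(2) = 3*h*(-3*h - 2)
(3) = 2*n*(8 - 3*n)
(4) = 18*z - 6
(5) = 9.6244*exp(j)/(0.47*exp(j) - 1.94)^2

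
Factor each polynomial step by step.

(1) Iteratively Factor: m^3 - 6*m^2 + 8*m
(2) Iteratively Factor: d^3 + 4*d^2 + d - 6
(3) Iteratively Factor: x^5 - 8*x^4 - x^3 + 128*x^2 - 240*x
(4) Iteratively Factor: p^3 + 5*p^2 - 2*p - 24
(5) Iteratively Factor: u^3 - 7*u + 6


(1) = (m - 4)*(m^2 - 2*m) = (m - 4)*(m - 2)*(m)
(2) = (d - 1)*(d^2 + 5*d + 6) = (d - 1)*(d + 3)*(d + 2)
(3) = (x - 3)*(x^4 - 5*x^3 - 16*x^2 + 80*x) = (x - 5)*(x - 3)*(x^3 - 16*x) = (x - 5)*(x - 4)*(x - 3)*(x^2 + 4*x) = (x - 5)*(x - 4)*(x - 3)*(x + 4)*(x)
(4) = (p + 3)*(p^2 + 2*p - 8) = (p - 2)*(p + 3)*(p + 4)
(5) = (u - 2)*(u^2 + 2*u - 3) = (u - 2)*(u + 3)*(u - 1)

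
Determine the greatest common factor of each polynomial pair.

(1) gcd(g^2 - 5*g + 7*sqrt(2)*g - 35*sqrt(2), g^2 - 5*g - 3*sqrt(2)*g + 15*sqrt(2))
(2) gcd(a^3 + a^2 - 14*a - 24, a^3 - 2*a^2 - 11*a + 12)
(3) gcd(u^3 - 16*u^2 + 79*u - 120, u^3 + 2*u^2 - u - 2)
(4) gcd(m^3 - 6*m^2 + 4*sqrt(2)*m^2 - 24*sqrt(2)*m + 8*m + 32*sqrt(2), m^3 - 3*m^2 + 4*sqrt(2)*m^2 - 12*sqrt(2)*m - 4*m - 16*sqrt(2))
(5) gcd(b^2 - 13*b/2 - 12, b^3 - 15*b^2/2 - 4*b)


(1) = gcd((g - 5)*(g + 7*sqrt(2)), (g - 5)*(g - 3*sqrt(2))) = g - 5
(2) = gcd((a - 4)*(a + 2)*(a + 3), (a - 4)*(a - 1)*(a + 3)) = a^2 - a - 12
(3) = 1
(4) = m^2 + m*(-4 + 4*sqrt(2)) - 16*sqrt(2)
(5) = b - 8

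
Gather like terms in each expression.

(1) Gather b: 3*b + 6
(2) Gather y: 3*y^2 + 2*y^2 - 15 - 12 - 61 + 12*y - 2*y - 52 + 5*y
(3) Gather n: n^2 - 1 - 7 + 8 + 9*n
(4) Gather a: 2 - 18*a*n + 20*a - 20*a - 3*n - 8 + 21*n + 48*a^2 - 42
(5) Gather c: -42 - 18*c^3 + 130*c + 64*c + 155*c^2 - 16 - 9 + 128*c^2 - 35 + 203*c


(1) = 3*b + 6
(2) = 5*y^2 + 15*y - 140
(3) = n^2 + 9*n
(4) = 48*a^2 - 18*a*n + 18*n - 48
(5) = -18*c^3 + 283*c^2 + 397*c - 102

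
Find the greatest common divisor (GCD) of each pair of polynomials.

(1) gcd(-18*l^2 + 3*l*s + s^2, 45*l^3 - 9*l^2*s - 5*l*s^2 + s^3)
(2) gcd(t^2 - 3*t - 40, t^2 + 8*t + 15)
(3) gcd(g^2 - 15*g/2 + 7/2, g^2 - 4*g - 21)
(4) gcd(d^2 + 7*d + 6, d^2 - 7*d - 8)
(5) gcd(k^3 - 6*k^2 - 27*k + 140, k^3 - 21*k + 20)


(1) = gcd((-3*l + s)*(6*l + s), (-5*l + s)*(-3*l + s)*(3*l + s)) = -3*l + s
(2) = gcd((t - 8)*(t + 5), (t + 3)*(t + 5)) = t + 5
(3) = gcd((g - 7)*(g - 1/2), (g - 7)*(g + 3)) = g - 7
(4) = d + 1
(5) = k^2 + k - 20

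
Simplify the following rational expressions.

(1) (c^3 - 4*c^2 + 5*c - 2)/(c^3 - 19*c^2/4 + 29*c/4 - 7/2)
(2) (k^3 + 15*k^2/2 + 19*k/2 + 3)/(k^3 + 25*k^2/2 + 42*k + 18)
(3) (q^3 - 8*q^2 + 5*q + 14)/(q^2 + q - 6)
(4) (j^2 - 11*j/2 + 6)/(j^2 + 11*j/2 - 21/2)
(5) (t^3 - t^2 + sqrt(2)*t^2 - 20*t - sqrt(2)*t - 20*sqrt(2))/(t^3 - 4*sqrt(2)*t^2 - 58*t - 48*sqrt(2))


(1) = (4*c - 4)/(4*c - 7)
(2) = (k + 1)/(k + 6)
(3) = (q^2 - 6*q - 7)/(q + 3)
(4) = (j - 4)/(j + 7)
(5) = (t^2 - t - 20)/(t^2 - 5*sqrt(2)*t - 48)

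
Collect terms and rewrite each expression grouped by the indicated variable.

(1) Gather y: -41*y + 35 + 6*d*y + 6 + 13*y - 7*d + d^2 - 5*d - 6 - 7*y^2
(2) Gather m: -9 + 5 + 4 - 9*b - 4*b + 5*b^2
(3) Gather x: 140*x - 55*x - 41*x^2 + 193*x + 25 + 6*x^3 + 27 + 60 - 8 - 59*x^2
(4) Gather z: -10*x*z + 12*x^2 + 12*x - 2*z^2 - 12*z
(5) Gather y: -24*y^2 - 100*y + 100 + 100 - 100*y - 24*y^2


(1) = d^2 - 12*d - 7*y^2 + y*(6*d - 28) + 35
(2) = 5*b^2 - 13*b
(3) = 6*x^3 - 100*x^2 + 278*x + 104
(4) = 12*x^2 + 12*x - 2*z^2 + z*(-10*x - 12)
(5) = -48*y^2 - 200*y + 200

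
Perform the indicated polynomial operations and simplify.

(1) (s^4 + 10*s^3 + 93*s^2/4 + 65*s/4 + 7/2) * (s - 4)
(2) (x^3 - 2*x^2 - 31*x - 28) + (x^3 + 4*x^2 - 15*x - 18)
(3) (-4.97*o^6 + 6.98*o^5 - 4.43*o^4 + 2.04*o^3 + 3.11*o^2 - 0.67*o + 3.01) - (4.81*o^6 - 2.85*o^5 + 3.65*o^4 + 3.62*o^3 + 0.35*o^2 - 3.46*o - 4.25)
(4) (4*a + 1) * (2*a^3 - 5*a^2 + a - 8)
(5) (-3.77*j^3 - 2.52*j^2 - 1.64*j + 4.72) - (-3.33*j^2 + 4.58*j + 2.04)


(1) = s^5 + 6*s^4 - 67*s^3/4 - 307*s^2/4 - 123*s/2 - 14
(2) = 2*x^3 + 2*x^2 - 46*x - 46
(3) = -9.78*o^6 + 9.83*o^5 - 8.08*o^4 - 1.58*o^3 + 2.76*o^2 + 2.79*o + 7.26
(4) = 8*a^4 - 18*a^3 - a^2 - 31*a - 8
(5) = -3.77*j^3 + 0.81*j^2 - 6.22*j + 2.68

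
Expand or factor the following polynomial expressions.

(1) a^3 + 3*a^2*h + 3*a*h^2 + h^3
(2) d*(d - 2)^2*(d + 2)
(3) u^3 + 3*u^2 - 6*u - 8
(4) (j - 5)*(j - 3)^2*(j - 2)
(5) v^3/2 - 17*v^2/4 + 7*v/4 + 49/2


(1) = (a + h)^3
(2) = d^4 - 2*d^3 - 4*d^2 + 8*d
(3) = (u - 2)*(u + 1)*(u + 4)
(4) = j^4 - 13*j^3 + 61*j^2 - 123*j + 90
(5) = (v/2 + 1)*(v - 7)*(v - 7/2)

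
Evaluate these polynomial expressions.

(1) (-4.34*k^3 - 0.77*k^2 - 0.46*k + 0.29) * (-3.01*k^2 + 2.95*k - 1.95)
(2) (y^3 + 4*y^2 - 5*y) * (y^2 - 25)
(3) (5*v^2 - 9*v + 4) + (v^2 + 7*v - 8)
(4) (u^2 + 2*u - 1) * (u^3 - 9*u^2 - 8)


(1) = 13.0634*k^5 - 10.4853*k^4 + 7.5761*k^3 - 0.7284*k^2 + 1.7525*k - 0.5655
(2) = y^5 + 4*y^4 - 30*y^3 - 100*y^2 + 125*y
(3) = 6*v^2 - 2*v - 4
(4) = u^5 - 7*u^4 - 19*u^3 + u^2 - 16*u + 8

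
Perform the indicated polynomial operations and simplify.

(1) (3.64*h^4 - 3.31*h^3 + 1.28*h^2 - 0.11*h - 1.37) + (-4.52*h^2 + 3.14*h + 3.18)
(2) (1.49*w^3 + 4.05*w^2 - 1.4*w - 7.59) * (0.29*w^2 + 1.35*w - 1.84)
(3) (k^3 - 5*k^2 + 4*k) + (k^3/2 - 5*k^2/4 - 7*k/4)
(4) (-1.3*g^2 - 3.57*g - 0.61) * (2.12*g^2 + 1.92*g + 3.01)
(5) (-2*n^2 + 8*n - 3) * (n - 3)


(1) = 3.64*h^4 - 3.31*h^3 - 3.24*h^2 + 3.03*h + 1.81
(2) = 0.4321*w^5 + 3.186*w^4 + 2.3199*w^3 - 11.5431*w^2 - 7.6705*w + 13.9656
(3) = 3*k^3/2 - 25*k^2/4 + 9*k/4
(4) = -2.756*g^4 - 10.0644*g^3 - 12.0606*g^2 - 11.9169*g - 1.8361
(5) = -2*n^3 + 14*n^2 - 27*n + 9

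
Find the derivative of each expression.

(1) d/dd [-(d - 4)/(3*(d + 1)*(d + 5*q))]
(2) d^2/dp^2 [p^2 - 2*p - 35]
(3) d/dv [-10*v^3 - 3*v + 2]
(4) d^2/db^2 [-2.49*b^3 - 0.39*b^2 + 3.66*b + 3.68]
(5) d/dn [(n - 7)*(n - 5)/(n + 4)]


(1) = ((d - 4)*(d + 1) + (d - 4)*(d + 5*q) - (d + 1)*(d + 5*q))/(3*(d + 1)^2*(d + 5*q)^2)
(2) = 2
(3) = -30*v^2 - 3
(4) = -14.94*b - 0.78
(5) = (n^2 + 8*n - 83)/(n^2 + 8*n + 16)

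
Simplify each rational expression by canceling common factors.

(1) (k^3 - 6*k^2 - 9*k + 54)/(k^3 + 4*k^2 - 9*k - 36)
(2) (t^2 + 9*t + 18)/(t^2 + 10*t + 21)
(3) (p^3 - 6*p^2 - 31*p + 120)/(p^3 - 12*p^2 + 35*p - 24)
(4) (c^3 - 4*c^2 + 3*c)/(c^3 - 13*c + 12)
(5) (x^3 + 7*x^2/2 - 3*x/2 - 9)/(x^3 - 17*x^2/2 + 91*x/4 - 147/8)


(1) = (k - 6)/(k + 4)
(2) = (t + 6)/(t + 7)
(3) = (p + 5)/(p - 1)
(4) = c/(c + 4)
(5) = (4*x^2 + 20*x + 24)/(4*x^2 - 28*x + 49)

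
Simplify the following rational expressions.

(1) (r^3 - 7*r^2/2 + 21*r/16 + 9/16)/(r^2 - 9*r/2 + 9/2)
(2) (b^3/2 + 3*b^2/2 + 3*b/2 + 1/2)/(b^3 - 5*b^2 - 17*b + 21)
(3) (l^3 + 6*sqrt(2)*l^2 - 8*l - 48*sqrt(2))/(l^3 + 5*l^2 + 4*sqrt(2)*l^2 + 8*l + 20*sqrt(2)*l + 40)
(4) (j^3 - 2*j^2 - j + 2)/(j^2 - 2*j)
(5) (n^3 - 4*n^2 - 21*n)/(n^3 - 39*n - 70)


(1) = (16*r^2 - 8*r - 3)/(16*r - 24)
(2) = (b^3 + 3*b^2 + 3*b + 1)/(2*b^3 - 10*b^2 - 34*b + 42)
(3) = (l^2 + 4*sqrt(2)*l - 24)/(l^2 + l*(2*sqrt(2) + 5) + 10*sqrt(2))
(4) = (j^2 - 1)/j
(5) = (n^2 + 3*n)/(n^2 + 7*n + 10)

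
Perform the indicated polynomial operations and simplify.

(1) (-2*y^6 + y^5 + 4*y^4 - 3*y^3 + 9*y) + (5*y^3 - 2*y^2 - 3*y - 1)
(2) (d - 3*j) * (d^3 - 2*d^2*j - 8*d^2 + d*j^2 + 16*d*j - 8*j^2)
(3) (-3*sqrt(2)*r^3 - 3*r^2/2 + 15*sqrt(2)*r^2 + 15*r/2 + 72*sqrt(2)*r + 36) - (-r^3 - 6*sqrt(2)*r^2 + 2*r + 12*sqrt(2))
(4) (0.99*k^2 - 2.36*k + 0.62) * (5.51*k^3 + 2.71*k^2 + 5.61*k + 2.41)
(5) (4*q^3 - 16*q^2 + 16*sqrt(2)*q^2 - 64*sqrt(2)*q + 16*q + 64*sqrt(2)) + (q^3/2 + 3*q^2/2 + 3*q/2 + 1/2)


(1) = -2*y^6 + y^5 + 4*y^4 + 2*y^3 - 2*y^2 + 6*y - 1
(2) = d^4 - 5*d^3*j - 8*d^3 + 7*d^2*j^2 + 40*d^2*j - 3*d*j^3 - 56*d*j^2 + 24*j^3
(3) = -3*sqrt(2)*r^3 + r^3 - 3*r^2/2 + 21*sqrt(2)*r^2 + 11*r/2 + 72*sqrt(2)*r - 12*sqrt(2) + 36
(4) = 5.4549*k^5 - 10.3207*k^4 + 2.5745*k^3 - 9.1735*k^2 - 2.2094*k + 1.4942
(5) = 9*q^3/2 - 29*q^2/2 + 16*sqrt(2)*q^2 - 64*sqrt(2)*q + 35*q/2 + 1/2 + 64*sqrt(2)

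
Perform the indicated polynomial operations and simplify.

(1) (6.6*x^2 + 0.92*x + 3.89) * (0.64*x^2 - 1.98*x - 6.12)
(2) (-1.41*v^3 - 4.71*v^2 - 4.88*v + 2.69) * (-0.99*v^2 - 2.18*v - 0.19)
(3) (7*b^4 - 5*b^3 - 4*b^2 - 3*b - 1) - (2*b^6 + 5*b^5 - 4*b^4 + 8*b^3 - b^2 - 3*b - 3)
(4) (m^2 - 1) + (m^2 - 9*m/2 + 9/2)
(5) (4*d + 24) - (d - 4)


(1) = 4.224*x^4 - 12.4792*x^3 - 39.724*x^2 - 13.3326*x - 23.8068
(2) = 1.3959*v^5 + 7.7367*v^4 + 15.3669*v^3 + 8.8702*v^2 - 4.937*v - 0.5111
(3) = -2*b^6 - 5*b^5 + 11*b^4 - 13*b^3 - 3*b^2 + 2
(4) = 2*m^2 - 9*m/2 + 7/2
(5) = 3*d + 28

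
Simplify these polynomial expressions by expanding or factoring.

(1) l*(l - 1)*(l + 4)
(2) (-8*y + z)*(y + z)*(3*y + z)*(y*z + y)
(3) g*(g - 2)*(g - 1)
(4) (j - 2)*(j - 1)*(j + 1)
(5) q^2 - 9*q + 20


(1) = l^3 + 3*l^2 - 4*l
(2) = -24*y^4*z - 24*y^4 - 29*y^3*z^2 - 29*y^3*z - 4*y^2*z^3 - 4*y^2*z^2 + y*z^4 + y*z^3
(3) = g^3 - 3*g^2 + 2*g
(4) = j^3 - 2*j^2 - j + 2
(5) = (q - 5)*(q - 4)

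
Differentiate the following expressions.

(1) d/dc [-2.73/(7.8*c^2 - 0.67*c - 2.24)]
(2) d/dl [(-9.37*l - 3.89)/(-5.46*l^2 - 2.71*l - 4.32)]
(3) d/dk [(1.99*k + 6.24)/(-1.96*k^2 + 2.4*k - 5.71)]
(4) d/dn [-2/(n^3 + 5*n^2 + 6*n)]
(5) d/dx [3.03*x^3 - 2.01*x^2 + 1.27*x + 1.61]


(1) = (42.588*c - 1.8291)/(-7.8*c^2 + 0.67*c + 2.24)^2
(2) = (-51.1602*l^2 - 42.4788*l + 29.9365)/(29.8116*l^4 + 29.5932*l^3 + 54.5185*l^2 + 23.4144*l + 18.6624)
(3) = (3.9004*k^2 + 24.4608*k - 26.3389)/(3.8416*k^4 - 9.408*k^3 + 28.1432*k^2 - 27.408*k + 32.6041)
(4) = 2*(3*n^2 + 10*n + 6)/(n^2*(n^2 + 5*n + 6)^2)
(5) = 9.09*x^2 - 4.02*x + 1.27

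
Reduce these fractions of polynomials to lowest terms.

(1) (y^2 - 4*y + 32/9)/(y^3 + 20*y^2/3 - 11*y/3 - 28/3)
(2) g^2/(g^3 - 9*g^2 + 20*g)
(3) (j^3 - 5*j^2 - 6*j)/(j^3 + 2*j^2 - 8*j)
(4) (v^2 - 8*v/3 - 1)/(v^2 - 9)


(1) = (3*y - 8)/(3*y^2 + 24*y + 21)
(2) = g/(g^2 - 9*g + 20)
(3) = (j^2 - 5*j - 6)/(j^2 + 2*j - 8)
(4) = (3*v + 1)/(3*v + 9)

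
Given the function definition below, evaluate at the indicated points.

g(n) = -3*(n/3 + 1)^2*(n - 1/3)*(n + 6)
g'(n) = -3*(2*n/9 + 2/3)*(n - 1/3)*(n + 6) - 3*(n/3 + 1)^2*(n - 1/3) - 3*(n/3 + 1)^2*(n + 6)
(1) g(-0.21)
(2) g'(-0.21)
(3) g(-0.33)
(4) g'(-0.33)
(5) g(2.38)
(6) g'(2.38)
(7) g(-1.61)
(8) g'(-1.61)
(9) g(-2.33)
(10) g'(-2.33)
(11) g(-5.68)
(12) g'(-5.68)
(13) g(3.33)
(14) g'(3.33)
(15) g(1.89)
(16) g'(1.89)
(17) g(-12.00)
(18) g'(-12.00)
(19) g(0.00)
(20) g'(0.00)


(1) = 8.16
(2) = -7.76
(3) = 8.94
(4) = -5.20
(5) = -165.48
(6) = -162.11
(7) = 5.49
(8) = 6.33
(9) = 1.46
(10) = 4.22
(11) = 4.61
(12) = 10.19
(13) = -373.43
(14) = -282.63
(15) = -97.90
(16) = -115.34
(17) = -1998.00
(18) = 939.00
(19) = 6.00
(20) = -13.00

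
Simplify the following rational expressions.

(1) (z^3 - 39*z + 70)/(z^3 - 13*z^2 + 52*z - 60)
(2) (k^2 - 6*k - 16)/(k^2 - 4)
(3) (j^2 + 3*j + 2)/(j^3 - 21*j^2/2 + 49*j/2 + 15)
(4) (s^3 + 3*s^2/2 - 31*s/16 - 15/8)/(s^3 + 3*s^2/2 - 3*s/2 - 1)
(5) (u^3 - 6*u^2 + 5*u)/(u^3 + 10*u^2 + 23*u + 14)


(1) = (z + 7)/(z - 6)
(2) = (k - 8)/(k - 2)
(3) = (2*j^2 + 6*j + 4)/(2*j^3 - 21*j^2 + 49*j + 30)
(4) = (16*s^2 - 8*s - 15)/(16*s^2 - 8*s - 8)
(5) = (u^3 - 6*u^2 + 5*u)/(u^3 + 10*u^2 + 23*u + 14)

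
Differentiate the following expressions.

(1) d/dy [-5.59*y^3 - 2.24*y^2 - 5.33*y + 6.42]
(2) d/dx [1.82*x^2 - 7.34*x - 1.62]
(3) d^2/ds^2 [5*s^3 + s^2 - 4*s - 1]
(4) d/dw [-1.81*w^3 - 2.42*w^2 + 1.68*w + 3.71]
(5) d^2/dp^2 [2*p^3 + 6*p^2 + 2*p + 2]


(1) = -16.77*y^2 - 4.48*y - 5.33
(2) = 3.64*x - 7.34
(3) = 30*s + 2
(4) = -5.43*w^2 - 4.84*w + 1.68
(5) = 12*p + 12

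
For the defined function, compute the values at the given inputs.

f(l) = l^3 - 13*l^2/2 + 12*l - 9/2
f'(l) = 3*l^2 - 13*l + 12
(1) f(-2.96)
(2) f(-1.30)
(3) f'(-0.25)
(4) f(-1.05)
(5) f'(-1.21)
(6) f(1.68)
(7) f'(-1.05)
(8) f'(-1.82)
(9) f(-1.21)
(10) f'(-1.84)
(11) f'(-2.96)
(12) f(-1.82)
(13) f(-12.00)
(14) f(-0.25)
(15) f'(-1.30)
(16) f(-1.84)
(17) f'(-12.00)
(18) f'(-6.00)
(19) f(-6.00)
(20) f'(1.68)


(1) = -122.90
(2) = -33.28
(3) = 15.44
(4) = -25.42
(5) = 32.12
(6) = 2.06
(7) = 28.96
(8) = 45.60
(9) = -30.31
(10) = 46.08
(11) = 76.76
(12) = -53.90
(13) = -2812.50
(14) = -7.92
(15) = 33.97
(16) = -54.82
(17) = 600.00
(18) = 198.00
(19) = -526.50
(20) = -1.37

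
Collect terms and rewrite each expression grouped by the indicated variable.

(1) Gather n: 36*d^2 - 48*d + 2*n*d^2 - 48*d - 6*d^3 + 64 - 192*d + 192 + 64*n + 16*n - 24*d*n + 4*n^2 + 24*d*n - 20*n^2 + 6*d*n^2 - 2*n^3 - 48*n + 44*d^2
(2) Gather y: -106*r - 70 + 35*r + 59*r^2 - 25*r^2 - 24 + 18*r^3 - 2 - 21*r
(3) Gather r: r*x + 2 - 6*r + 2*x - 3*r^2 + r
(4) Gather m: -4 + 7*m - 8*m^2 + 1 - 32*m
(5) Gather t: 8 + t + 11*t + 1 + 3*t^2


(1) = -6*d^3 + 80*d^2 - 288*d - 2*n^3 + n^2*(6*d - 16) + n*(2*d^2 + 32) + 256
(2) = 18*r^3 + 34*r^2 - 92*r - 96
(3) = -3*r^2 + r*(x - 5) + 2*x + 2
(4) = -8*m^2 - 25*m - 3
(5) = 3*t^2 + 12*t + 9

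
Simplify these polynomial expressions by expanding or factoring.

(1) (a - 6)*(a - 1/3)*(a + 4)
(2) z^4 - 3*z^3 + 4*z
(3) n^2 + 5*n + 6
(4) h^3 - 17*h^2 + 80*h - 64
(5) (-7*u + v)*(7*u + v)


(1) = a^3 - 7*a^2/3 - 70*a/3 + 8
(2) = z*(z - 2)^2*(z + 1)
(3) = (n + 2)*(n + 3)
(4) = (h - 8)^2*(h - 1)
(5) = -49*u^2 + v^2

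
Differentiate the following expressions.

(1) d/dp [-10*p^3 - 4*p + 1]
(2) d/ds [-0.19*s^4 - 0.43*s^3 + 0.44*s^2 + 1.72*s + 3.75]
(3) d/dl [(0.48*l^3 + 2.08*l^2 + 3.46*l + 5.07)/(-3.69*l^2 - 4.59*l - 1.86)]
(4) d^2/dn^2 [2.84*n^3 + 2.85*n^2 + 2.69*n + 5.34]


(1) = -30*p^2 - 4
(2) = -0.76*s^3 - 1.29*s^2 + 0.88*s + 1.72
(3) = (-1.7712*l^4 - 4.4064*l^3 + 0.5418*l^2 + 29.679*l + 16.8357)/(13.6161*l^4 + 33.8742*l^3 + 34.7949*l^2 + 17.0748*l + 3.4596)
(4) = 17.04*n + 5.7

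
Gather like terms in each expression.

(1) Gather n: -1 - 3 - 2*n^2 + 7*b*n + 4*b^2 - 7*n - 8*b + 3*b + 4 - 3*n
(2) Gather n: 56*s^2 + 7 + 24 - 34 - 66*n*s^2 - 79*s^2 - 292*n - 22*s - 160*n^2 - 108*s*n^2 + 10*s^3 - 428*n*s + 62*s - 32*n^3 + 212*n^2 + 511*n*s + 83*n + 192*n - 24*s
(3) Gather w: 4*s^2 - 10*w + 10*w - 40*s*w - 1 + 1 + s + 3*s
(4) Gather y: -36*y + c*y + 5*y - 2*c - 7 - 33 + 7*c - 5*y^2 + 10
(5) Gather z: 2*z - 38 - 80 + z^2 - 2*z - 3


(1) = 4*b^2 - 5*b - 2*n^2 + n*(7*b - 10)
(2) = -32*n^3 + n^2*(52 - 108*s) + n*(-66*s^2 + 83*s - 17) + 10*s^3 - 23*s^2 + 16*s - 3
(3) = 4*s^2 - 40*s*w + 4*s
(4) = 5*c - 5*y^2 + y*(c - 31) - 30
(5) = z^2 - 121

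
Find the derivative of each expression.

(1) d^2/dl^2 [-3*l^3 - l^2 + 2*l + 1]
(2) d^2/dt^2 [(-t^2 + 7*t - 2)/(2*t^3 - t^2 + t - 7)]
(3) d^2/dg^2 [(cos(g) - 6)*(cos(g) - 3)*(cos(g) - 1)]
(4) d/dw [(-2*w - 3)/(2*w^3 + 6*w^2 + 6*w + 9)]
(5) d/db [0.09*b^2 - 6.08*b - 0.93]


(1) = -18*l - 2
(2) = 2*(-4*t^6 + 84*t^5 - 84*t^4 - 74*t^3 + 591*t^2 - 225*t + 12)/(8*t^9 - 12*t^8 + 18*t^7 - 97*t^6 + 93*t^5 - 108*t^4 + 337*t^3 - 168*t^2 + 147*t - 343)
(3) = -111*cos(g)/4 + 20*cos(2*g) - 9*cos(3*g)/4
(4) = 2*w*(4*w^2 + 15*w + 18)/(4*w^6 + 24*w^5 + 60*w^4 + 108*w^3 + 144*w^2 + 108*w + 81)
(5) = 0.18*b - 6.08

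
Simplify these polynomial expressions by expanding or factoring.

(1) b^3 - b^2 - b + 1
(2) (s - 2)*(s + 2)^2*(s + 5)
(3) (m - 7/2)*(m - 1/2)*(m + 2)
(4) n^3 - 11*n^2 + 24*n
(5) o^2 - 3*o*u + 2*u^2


(1) = (b - 1)^2*(b + 1)
(2) = s^4 + 7*s^3 + 6*s^2 - 28*s - 40
(3) = m^3 - 2*m^2 - 25*m/4 + 7/2
(4) = n*(n - 8)*(n - 3)
(5) = (o - 2*u)*(o - u)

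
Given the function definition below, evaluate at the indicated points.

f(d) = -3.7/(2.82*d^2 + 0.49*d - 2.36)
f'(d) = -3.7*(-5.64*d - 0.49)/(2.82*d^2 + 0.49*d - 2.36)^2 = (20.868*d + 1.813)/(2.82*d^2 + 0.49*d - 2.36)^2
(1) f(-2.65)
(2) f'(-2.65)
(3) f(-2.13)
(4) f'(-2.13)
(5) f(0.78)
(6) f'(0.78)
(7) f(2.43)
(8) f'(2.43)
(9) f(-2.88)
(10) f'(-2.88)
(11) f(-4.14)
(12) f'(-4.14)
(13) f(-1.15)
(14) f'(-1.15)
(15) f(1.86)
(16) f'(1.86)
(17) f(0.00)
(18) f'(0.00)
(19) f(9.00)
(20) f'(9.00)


(1) = -0.23
(2) = -0.21
(3) = -0.39
(4) = -0.48
(5) = 14.12
(6) = 263.31
(7) = -0.24
(8) = 0.22
(9) = -0.19
(10) = -0.15
(11) = -0.08
(12) = -0.04
(13) = -4.59
(14) = -34.15
(15) = -0.45
(16) = 0.59
(17) = 1.57
(18) = 0.33
(19) = -0.02
(20) = 0.00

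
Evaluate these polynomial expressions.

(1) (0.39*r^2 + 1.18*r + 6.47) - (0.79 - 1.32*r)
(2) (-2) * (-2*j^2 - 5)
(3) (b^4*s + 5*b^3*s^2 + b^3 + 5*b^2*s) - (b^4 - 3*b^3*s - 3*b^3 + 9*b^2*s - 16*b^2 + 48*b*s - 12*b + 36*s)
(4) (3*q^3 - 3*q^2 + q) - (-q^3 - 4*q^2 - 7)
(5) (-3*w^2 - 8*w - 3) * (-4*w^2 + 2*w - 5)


(1) = 0.39*r^2 + 2.5*r + 5.68
(2) = 4*j^2 + 10
(3) = b^4*s - b^4 + 5*b^3*s^2 + 3*b^3*s + 4*b^3 - 4*b^2*s + 16*b^2 - 48*b*s + 12*b - 36*s
(4) = 4*q^3 + q^2 + q + 7
(5) = 12*w^4 + 26*w^3 + 11*w^2 + 34*w + 15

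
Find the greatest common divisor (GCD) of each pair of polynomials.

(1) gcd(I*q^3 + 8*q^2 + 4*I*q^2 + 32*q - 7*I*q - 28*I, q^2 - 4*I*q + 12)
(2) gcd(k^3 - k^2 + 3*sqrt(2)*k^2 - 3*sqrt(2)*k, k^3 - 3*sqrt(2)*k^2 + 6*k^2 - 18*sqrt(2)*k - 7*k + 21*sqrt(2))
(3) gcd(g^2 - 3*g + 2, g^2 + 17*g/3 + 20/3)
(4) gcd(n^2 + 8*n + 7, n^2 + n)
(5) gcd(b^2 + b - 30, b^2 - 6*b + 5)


(1) = 1
(2) = k - 1
(3) = gcd((g - 2)*(g - 1), (g + 5/3)*(g + 4)) = 1
(4) = n + 1
(5) = b - 5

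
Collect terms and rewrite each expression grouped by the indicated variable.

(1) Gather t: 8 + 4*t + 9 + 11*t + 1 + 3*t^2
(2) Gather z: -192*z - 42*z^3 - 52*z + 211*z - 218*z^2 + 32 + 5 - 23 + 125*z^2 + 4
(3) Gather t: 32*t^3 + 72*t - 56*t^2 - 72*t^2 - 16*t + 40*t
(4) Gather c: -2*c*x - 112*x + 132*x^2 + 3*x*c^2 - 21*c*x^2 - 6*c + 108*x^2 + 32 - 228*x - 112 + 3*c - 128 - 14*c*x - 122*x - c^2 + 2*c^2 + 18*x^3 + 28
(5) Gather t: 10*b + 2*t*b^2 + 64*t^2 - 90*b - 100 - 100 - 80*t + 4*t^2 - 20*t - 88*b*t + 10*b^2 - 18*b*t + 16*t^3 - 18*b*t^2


(1) = 3*t^2 + 15*t + 18
(2) = -42*z^3 - 93*z^2 - 33*z + 18
(3) = 32*t^3 - 128*t^2 + 96*t
(4) = c^2*(3*x + 1) + c*(-21*x^2 - 16*x - 3) + 18*x^3 + 240*x^2 - 462*x - 180
(5) = 10*b^2 - 80*b + 16*t^3 + t^2*(68 - 18*b) + t*(2*b^2 - 106*b - 100) - 200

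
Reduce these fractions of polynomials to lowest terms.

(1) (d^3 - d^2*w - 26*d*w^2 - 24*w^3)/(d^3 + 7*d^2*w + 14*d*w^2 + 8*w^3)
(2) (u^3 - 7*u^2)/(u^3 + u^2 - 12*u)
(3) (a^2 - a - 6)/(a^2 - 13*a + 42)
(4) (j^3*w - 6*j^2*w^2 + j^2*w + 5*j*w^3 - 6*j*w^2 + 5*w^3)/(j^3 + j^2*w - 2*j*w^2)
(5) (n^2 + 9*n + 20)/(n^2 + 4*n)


(1) = (d - 6*w)/(d + 2*w)
(2) = (u^2 - 7*u)/(u^2 + u - 12)
(3) = (a^2 - a - 6)/(a^2 - 13*a + 42)
(4) = (j^2*w - 5*j*w^2 + j*w - 5*w^2)/(j^2 + 2*j*w)
(5) = (n + 5)/n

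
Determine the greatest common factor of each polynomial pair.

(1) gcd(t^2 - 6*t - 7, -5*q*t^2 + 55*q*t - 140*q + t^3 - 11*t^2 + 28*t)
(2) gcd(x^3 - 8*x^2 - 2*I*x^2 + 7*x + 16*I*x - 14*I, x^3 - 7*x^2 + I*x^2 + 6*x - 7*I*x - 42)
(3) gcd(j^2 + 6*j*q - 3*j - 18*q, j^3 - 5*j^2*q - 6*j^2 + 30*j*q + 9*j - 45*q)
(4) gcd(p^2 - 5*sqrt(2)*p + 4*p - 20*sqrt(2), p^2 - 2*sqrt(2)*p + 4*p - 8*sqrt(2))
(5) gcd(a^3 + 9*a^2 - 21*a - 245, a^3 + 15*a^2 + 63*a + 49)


(1) = t - 7
(2) = x^2 + x*(-7 - 2*I) + 14*I
(3) = gcd((j - 3)*(j + 6*q), (j - 3)^2*(j - 5*q)) = j - 3
(4) = gcd((p + 4)*(p - 5*sqrt(2)), (p + 4)*(p - 2*sqrt(2))) = p + 4
(5) = gcd((a - 5)*(a + 7)^2, (a + 1)*(a + 7)^2) = a^2 + 14*a + 49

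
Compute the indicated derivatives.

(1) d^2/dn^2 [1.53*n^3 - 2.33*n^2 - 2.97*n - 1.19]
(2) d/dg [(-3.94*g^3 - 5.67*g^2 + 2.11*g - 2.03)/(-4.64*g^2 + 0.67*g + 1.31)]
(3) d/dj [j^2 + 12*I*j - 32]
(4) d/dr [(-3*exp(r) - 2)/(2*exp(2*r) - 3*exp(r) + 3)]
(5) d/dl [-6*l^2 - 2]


(1) = 9.18*n - 4.66
(2) = (18.2816*g^4 - 5.2796*g^3 - 9.4927*g^2 - 33.6938*g + 4.1242)/(21.5296*g^4 - 6.2176*g^3 - 11.7079*g^2 + 1.7554*g + 1.7161)
(3) = 2*j + 12*I
(4) = (6*exp(2*r) + 8*exp(r) - 15)*exp(r)/(4*exp(4*r) - 12*exp(3*r) + 21*exp(2*r) - 18*exp(r) + 9)
(5) = -12*l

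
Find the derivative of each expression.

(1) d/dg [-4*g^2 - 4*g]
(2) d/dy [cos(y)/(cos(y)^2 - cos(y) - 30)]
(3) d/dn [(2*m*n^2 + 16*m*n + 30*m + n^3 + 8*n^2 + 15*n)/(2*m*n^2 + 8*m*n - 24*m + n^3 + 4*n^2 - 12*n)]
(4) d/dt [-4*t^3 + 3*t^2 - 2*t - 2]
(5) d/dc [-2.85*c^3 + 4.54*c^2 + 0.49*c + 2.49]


(1) = -8*g - 4
(2) = (cos(y)^2 + 30)*sin(y)/(sin(y)^2 + cos(y) + 29)^2
(3) = 2*(-2*n^2 - 27*n - 78)/(n^4 + 8*n^3 - 8*n^2 - 96*n + 144)
(4) = -12*t^2 + 6*t - 2
(5) = -8.55*c^2 + 9.08*c + 0.49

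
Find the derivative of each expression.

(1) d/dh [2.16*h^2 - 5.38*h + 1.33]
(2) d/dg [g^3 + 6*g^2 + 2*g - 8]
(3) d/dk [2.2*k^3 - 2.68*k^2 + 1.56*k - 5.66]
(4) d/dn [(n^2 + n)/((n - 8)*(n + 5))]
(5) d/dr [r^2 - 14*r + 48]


(1) = 4.32*h - 5.38
(2) = 3*g^2 + 12*g + 2
(3) = 6.6*k^2 - 5.36*k + 1.56
(4) = 4*(-n^2 - 20*n - 10)/(n^4 - 6*n^3 - 71*n^2 + 240*n + 1600)
(5) = 2*r - 14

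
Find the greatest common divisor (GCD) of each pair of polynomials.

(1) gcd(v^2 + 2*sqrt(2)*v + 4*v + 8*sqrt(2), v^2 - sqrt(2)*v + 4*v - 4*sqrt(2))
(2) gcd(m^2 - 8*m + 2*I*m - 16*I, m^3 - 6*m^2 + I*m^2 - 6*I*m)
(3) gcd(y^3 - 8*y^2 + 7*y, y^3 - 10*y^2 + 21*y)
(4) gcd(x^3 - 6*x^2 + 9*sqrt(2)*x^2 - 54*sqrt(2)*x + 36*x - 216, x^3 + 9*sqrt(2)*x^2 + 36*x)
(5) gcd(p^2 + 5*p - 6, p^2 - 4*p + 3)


(1) = v + 4
(2) = 1
(3) = gcd(y*(y - 7)*(y - 1), y*(y - 7)*(y - 3)) = y^2 - 7*y
(4) = gcd((x - 6)*(x + 3*sqrt(2))*(x + 6*sqrt(2)), x*(x + 3*sqrt(2))*(x + 6*sqrt(2))) = x^2 + 9*sqrt(2)*x + 36
(5) = gcd((p - 1)*(p + 6), (p - 3)*(p - 1)) = p - 1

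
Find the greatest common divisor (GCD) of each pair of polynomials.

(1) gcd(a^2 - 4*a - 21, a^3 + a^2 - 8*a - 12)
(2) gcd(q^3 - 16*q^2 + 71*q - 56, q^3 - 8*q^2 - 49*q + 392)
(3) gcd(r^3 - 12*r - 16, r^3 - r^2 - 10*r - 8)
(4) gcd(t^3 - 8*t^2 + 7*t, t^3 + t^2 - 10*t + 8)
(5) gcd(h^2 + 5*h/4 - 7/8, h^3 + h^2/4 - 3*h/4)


(1) = 1
(2) = gcd((q - 8)*(q - 7)*(q - 1), (q - 8)*(q - 7)*(q + 7)) = q^2 - 15*q + 56
(3) = gcd((r - 4)*(r + 2)^2, (r - 4)*(r + 1)*(r + 2)) = r^2 - 2*r - 8
(4) = gcd(t*(t - 7)*(t - 1), (t - 2)*(t - 1)*(t + 4)) = t - 1
(5) = gcd((h - 1/2)*(h + 7/4), h*(h - 3/4)*(h + 1)) = 1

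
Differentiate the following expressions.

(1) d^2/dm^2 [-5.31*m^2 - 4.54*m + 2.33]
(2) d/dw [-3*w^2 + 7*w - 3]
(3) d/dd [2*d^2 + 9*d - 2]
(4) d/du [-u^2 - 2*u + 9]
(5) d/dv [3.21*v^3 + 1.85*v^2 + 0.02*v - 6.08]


(1) = -10.6200000000000
(2) = 7 - 6*w
(3) = 4*d + 9
(4) = -2*u - 2
(5) = 9.63*v^2 + 3.7*v + 0.02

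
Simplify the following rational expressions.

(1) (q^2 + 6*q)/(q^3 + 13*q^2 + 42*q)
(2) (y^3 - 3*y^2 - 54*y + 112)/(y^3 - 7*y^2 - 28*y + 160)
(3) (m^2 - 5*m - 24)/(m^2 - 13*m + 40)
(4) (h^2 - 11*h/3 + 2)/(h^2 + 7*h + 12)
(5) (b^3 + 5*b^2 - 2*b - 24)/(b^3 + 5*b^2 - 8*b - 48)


(1) = 1/(q + 7)
(2) = (y^2 + 5*y - 14)/(y^2 + y - 20)
(3) = (m + 3)/(m - 5)
(4) = (3*h^2 - 11*h + 6)/(3*h^2 + 21*h + 36)
(5) = (b^2 + b - 6)/(b^2 + b - 12)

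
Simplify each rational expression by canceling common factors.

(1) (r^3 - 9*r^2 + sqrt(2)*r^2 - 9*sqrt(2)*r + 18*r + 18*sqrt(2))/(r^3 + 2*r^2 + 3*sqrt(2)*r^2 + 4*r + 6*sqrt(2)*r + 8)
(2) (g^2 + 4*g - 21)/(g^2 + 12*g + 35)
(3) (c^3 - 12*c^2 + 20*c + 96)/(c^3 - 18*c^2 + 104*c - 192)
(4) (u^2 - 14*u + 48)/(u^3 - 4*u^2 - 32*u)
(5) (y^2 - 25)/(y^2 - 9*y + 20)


(1) = (r^2 - 9*r + 18)/(r^2 + r*(2 + 2*sqrt(2)) + 4*sqrt(2))
(2) = (g - 3)/(g + 5)
(3) = (c + 2)/(c - 4)
(4) = (u - 6)/(u^2 + 4*u)
(5) = (y + 5)/(y - 4)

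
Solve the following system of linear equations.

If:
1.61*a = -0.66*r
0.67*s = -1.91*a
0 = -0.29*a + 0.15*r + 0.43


Then:
a = 0.66
r = -1.60
s = -1.87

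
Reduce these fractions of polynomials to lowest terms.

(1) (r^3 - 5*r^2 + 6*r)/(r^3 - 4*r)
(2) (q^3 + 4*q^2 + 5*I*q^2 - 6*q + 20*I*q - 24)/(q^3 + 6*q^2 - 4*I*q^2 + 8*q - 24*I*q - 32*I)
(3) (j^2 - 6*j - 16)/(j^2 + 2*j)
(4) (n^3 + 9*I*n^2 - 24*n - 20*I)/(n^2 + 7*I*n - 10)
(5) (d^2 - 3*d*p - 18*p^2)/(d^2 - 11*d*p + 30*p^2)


(1) = (r - 3)/(r + 2)
(2) = (q^2 + 5*I*q - 6)/(q^2 + q*(2 - 4*I) - 8*I)
(3) = (j - 8)/j
(4) = n + 2*I
(5) = (-d - 3*p)/(-d + 5*p)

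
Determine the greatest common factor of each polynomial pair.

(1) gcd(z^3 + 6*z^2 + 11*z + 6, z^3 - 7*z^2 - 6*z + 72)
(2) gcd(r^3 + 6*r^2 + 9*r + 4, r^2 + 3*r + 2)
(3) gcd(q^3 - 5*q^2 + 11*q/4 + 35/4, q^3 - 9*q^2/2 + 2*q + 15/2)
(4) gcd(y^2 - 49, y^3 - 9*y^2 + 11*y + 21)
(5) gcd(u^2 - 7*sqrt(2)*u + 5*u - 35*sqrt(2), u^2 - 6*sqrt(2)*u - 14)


(1) = gcd((z + 1)*(z + 2)*(z + 3), (z - 6)*(z - 4)*(z + 3)) = z + 3
(2) = r + 1
(3) = q^2 - 3*q/2 - 5/2
(4) = y - 7
(5) = u - 7*sqrt(2)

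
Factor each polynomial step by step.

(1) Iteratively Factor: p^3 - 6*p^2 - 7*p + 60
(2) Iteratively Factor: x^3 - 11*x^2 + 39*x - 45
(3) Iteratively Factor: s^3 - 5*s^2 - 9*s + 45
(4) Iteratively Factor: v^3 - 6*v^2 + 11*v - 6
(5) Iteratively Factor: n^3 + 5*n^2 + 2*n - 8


(1) = (p - 5)*(p^2 - p - 12) = (p - 5)*(p + 3)*(p - 4)
(2) = (x - 5)*(x^2 - 6*x + 9) = (x - 5)*(x - 3)*(x - 3)
(3) = (s - 3)*(s^2 - 2*s - 15) = (s - 5)*(s - 3)*(s + 3)
(4) = (v - 3)*(v^2 - 3*v + 2) = (v - 3)*(v - 1)*(v - 2)
(5) = (n + 2)*(n^2 + 3*n - 4) = (n + 2)*(n + 4)*(n - 1)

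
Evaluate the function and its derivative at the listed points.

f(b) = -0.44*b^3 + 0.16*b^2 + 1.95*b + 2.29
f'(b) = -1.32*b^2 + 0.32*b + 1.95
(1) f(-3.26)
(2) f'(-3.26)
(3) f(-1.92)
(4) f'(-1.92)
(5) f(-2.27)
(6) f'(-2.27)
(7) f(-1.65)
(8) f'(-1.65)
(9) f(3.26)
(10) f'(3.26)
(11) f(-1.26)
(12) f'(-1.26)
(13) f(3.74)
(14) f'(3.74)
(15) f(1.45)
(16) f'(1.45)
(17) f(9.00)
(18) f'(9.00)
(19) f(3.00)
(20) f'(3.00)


(1) = 12.88
(2) = -13.12
(3) = 2.25
(4) = -3.53
(5) = 3.83
(6) = -5.58
(7) = 1.48
(8) = -2.17
(9) = -4.90
(10) = -11.04
(11) = 0.97
(12) = -0.55
(13) = -11.20
(14) = -15.32
(15) = 4.11
(16) = -0.36
(17) = -287.96
(18) = -102.09
(19) = -2.30
(20) = -8.97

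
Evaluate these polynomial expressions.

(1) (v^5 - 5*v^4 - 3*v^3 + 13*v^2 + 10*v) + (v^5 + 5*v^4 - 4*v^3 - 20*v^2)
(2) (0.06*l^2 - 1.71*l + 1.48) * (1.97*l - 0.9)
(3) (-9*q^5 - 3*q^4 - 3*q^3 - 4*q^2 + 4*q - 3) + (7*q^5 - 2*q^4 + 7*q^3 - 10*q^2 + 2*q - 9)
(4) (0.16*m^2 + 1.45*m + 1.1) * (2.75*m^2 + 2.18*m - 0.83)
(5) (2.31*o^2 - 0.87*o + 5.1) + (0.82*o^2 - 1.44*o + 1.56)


(1) = 2*v^5 - 7*v^3 - 7*v^2 + 10*v
(2) = 0.1182*l^3 - 3.4227*l^2 + 4.4546*l - 1.332
(3) = -2*q^5 - 5*q^4 + 4*q^3 - 14*q^2 + 6*q - 12
(4) = 0.44*m^4 + 4.3363*m^3 + 6.0532*m^2 + 1.1945*m - 0.913
(5) = 3.13*o^2 - 2.31*o + 6.66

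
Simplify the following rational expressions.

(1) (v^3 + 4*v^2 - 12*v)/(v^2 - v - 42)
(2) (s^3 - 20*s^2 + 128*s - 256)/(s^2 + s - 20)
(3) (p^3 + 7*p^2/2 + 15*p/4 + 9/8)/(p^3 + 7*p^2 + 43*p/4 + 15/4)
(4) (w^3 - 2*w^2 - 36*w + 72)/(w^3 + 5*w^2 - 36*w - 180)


(1) = (v^2 - 2*v)/(v - 7)
(2) = (s^2 - 16*s + 64)/(s + 5)
(3) = (2*p + 3)/(2*p + 10)
(4) = (w - 2)/(w + 5)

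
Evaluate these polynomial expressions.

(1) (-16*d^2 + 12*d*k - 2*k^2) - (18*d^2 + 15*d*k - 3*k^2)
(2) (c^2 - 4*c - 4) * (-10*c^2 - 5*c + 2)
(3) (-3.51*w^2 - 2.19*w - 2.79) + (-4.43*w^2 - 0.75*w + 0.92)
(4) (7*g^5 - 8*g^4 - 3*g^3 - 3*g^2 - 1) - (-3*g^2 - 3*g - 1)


(1) = -34*d^2 - 3*d*k + k^2
(2) = -10*c^4 + 35*c^3 + 62*c^2 + 12*c - 8
(3) = -7.94*w^2 - 2.94*w - 1.87
(4) = 7*g^5 - 8*g^4 - 3*g^3 + 3*g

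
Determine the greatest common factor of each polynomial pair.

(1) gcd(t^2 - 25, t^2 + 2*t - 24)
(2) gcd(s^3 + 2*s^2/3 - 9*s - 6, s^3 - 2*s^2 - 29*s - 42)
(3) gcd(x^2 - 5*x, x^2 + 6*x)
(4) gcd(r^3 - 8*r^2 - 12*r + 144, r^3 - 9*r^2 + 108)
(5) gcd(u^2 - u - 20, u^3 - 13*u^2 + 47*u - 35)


(1) = 1
(2) = s + 3
(3) = x
(4) = r^2 - 12*r + 36
(5) = gcd((u - 5)*(u + 4), (u - 7)*(u - 5)*(u - 1)) = u - 5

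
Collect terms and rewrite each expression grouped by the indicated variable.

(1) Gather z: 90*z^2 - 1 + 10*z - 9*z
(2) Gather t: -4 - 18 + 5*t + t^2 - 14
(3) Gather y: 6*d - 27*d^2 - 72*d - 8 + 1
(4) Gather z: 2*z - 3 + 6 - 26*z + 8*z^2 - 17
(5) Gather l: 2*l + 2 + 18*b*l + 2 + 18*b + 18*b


(1) = 90*z^2 + z - 1
(2) = t^2 + 5*t - 36
(3) = -27*d^2 - 66*d - 7
(4) = 8*z^2 - 24*z - 14
(5) = 36*b + l*(18*b + 2) + 4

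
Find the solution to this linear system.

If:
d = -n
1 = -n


Then:
d = 1
n = -1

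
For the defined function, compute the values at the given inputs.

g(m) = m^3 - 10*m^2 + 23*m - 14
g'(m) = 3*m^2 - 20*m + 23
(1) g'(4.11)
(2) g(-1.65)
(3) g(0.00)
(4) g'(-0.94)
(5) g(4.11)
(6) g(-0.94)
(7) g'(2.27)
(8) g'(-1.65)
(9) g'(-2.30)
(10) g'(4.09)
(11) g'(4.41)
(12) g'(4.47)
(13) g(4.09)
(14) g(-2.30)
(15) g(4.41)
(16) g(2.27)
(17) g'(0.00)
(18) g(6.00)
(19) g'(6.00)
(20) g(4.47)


(1) = -8.52
(2) = -83.67
(3) = -14.00
(4) = 44.45
(5) = -18.96
(6) = -45.29
(7) = -6.94
(8) = 64.17
(9) = 84.87
(10) = -8.62
(11) = -6.86
(12) = -6.46
(13) = -18.79
(14) = -131.97
(15) = -21.28
(16) = -1.62
(17) = 23.00
(18) = -20.00
(19) = 11.00
(20) = -21.68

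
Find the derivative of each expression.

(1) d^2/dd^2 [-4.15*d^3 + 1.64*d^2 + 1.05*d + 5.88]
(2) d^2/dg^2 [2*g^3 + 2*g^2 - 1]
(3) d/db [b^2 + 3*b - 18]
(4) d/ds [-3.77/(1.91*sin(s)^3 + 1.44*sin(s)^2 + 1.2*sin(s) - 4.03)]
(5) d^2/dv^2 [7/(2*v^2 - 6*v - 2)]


(1) = 3.28 - 24.9*d
(2) = 12*g + 4
(3) = 2*b + 3
(4) = (21.6021*sin(s)^2 + 10.8576*sin(s) + 4.524)*cos(s)/(1.91*sin(s)^3 + 1.44*sin(s)^2 + 1.2*sin(s) - 4.03)^2
(5) = 7*(v^2 - 3*v - (2*v - 3)^2 - 1)/(-v^2 + 3*v + 1)^3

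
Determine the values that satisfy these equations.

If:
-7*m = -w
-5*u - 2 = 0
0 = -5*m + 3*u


Then:
m = -6/25
u = -2/5
w = -42/25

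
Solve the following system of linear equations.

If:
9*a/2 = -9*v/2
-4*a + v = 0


Then:
a = 0
v = 0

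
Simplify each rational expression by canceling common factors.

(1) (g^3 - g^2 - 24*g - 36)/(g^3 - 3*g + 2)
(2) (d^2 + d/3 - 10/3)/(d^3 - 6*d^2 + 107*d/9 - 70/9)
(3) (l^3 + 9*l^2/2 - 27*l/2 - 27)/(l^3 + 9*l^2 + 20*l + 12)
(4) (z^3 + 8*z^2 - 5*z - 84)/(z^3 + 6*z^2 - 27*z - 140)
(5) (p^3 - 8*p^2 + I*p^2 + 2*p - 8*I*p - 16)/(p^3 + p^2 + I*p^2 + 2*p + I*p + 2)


(1) = (g^2 - 3*g - 18)/(g^2 - 2*g + 1)
(2) = (3*d + 6)/(3*d^2 - 13*d + 14)
(3) = (2*l^2 - 3*l - 9)/(2*l^2 + 6*l + 4)
(4) = (z - 3)/(z - 5)
(5) = (p - 8)/(p + 1)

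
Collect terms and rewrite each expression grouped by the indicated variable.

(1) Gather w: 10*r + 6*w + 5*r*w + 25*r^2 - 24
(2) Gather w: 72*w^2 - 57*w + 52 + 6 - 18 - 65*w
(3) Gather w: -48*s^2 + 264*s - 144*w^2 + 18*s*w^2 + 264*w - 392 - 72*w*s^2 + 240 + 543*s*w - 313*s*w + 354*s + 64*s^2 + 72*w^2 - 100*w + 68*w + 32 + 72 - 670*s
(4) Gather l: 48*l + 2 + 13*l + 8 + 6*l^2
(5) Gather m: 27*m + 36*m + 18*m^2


(1) = 25*r^2 + 10*r + w*(5*r + 6) - 24
(2) = 72*w^2 - 122*w + 40
(3) = 16*s^2 - 52*s + w^2*(18*s - 72) + w*(-72*s^2 + 230*s + 232) - 48
(4) = 6*l^2 + 61*l + 10
(5) = 18*m^2 + 63*m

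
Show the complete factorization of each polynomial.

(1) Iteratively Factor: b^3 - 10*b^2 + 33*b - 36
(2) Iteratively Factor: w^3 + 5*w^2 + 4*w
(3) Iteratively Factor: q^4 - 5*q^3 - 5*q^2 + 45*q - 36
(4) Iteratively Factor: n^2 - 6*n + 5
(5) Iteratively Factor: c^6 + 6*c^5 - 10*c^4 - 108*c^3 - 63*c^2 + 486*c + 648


(1) = (b - 3)*(b^2 - 7*b + 12) = (b - 3)^2*(b - 4)
(2) = (w)*(w^2 + 5*w + 4) = w*(w + 4)*(w + 1)
(3) = (q - 3)*(q^3 - 2*q^2 - 11*q + 12) = (q - 4)*(q - 3)*(q^2 + 2*q - 3) = (q - 4)*(q - 3)*(q + 3)*(q - 1)
(4) = (n - 1)*(n - 5)
(5) = (c + 4)*(c^5 + 2*c^4 - 18*c^3 - 36*c^2 + 81*c + 162) = (c - 3)*(c + 4)*(c^4 + 5*c^3 - 3*c^2 - 45*c - 54) = (c - 3)^2*(c + 4)*(c^3 + 8*c^2 + 21*c + 18) = (c - 3)^2*(c + 2)*(c + 4)*(c^2 + 6*c + 9) = (c - 3)^2*(c + 2)*(c + 3)*(c + 4)*(c + 3)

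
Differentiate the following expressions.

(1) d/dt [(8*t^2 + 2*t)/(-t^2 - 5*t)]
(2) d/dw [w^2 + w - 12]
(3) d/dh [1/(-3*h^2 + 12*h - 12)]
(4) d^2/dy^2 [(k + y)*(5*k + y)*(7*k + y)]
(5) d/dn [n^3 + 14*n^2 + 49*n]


(1) = -38/(t^2 + 10*t + 25)
(2) = 2*w + 1
(3) = 2*(h - 2)/(3*(h^2 - 4*h + 4)^2)
(4) = 26*k + 6*y
(5) = 3*n^2 + 28*n + 49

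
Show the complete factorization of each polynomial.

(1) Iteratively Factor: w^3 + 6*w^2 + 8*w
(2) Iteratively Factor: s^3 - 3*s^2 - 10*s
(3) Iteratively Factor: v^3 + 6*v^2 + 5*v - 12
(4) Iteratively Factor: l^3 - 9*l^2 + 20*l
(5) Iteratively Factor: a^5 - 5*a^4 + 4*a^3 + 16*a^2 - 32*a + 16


(1) = (w)*(w^2 + 6*w + 8) = w*(w + 4)*(w + 2)
(2) = (s + 2)*(s^2 - 5*s) = (s - 5)*(s + 2)*(s)
(3) = (v + 4)*(v^2 + 2*v - 3) = (v - 1)*(v + 4)*(v + 3)
(4) = (l - 4)*(l^2 - 5*l) = l*(l - 4)*(l - 5)
(5) = (a - 2)*(a^4 - 3*a^3 - 2*a^2 + 12*a - 8) = (a - 2)*(a + 2)*(a^3 - 5*a^2 + 8*a - 4) = (a - 2)^2*(a + 2)*(a^2 - 3*a + 2) = (a - 2)^2*(a - 1)*(a + 2)*(a - 2)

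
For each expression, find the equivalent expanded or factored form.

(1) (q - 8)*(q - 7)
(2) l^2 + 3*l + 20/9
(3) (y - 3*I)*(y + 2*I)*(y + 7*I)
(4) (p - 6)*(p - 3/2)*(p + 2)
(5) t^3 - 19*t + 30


(1) = q^2 - 15*q + 56
(2) = (l + 4/3)*(l + 5/3)
(3) = y^3 + 6*I*y^2 + 13*y + 42*I
(4) = p^3 - 11*p^2/2 - 6*p + 18
(5) = (t - 3)*(t - 2)*(t + 5)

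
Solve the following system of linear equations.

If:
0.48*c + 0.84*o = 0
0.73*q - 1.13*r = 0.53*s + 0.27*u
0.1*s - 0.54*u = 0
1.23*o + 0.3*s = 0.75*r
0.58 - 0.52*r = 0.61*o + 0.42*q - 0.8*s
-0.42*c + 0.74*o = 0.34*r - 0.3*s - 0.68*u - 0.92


Then:
c = -0.41
o = 0.23
q = -4.93
r = -1.18
s = -3.91
u = -0.72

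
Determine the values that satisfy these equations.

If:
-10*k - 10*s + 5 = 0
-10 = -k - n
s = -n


Then:
k = 21/4
n = 19/4
s = -19/4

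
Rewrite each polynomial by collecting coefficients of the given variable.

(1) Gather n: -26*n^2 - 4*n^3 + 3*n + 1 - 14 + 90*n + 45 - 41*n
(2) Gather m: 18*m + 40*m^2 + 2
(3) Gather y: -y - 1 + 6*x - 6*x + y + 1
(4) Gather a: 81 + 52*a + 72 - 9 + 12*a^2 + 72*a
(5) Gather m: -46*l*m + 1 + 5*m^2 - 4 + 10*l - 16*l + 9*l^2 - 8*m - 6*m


(1) = -4*n^3 - 26*n^2 + 52*n + 32
(2) = 40*m^2 + 18*m + 2
(3) = 0
(4) = 12*a^2 + 124*a + 144
(5) = 9*l^2 - 6*l + 5*m^2 + m*(-46*l - 14) - 3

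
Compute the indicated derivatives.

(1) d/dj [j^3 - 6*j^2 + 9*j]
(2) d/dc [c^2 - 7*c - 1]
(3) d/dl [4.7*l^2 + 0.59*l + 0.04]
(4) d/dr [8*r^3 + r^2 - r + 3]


(1) = 3*j^2 - 12*j + 9
(2) = 2*c - 7
(3) = 9.4*l + 0.59
(4) = 24*r^2 + 2*r - 1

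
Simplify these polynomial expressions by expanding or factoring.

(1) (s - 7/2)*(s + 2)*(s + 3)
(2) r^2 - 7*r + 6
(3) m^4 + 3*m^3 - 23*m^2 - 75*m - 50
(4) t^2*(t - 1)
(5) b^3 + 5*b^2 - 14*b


(1) = s^3 + 3*s^2/2 - 23*s/2 - 21
(2) = (r - 6)*(r - 1)
(3) = (m - 5)*(m + 1)*(m + 2)*(m + 5)
(4) = t^3 - t^2
(5) = b*(b - 2)*(b + 7)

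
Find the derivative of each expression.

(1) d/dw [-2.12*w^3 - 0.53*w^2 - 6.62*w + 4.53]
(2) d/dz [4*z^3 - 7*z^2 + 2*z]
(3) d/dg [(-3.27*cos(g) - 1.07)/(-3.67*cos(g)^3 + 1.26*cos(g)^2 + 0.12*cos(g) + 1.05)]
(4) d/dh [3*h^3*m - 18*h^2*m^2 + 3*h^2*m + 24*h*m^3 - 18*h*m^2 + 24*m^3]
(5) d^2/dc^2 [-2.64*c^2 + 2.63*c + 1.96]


(1) = -6.36*w^2 - 1.06*w - 6.62
(2) = 12*z^2 - 14*z + 2
(3) = (24.0018*cos(g)^3 + 7.6605*cos(g)^2 - 2.6964*cos(g) + 3.3051)*sin(g)/(13.4689*cos(g)^6 - 9.2484*cos(g)^5 + 0.7068*cos(g)^4 - 7.4046*cos(g)^3 + 2.6604*cos(g)^2 + 0.252*cos(g) + 1.1025)
(4) = 3*m*(3*h^2 - 12*h*m + 2*h + 8*m^2 - 6*m)
(5) = -5.28000000000000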